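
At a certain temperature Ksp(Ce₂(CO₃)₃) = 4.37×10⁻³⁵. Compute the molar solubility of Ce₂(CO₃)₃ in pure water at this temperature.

5.27×10⁻⁸ M

Ce₂(CO₃)₃(s) ⇌ 2 Ce³⁺(aq) + 3 CO₃²⁻(aq)
Let s be the molar solubility. Then [Ce³⁺] = 2s and [CO₃²⁻] = 3s.
Ksp = [Ce³⁺]^2[CO₃²⁻]^3 = (2s)^2 · (3s)^3 = 108s^5
108s^5 = 4.37×10⁻³⁵  ⇒  s^5 = 4.05×10⁻³⁷
s = 5.27×10⁻⁸ mol/L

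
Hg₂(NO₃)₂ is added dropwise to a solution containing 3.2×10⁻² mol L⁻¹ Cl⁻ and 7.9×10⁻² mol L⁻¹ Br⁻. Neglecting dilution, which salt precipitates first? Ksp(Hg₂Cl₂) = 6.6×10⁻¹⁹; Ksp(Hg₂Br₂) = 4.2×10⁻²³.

A salt starts to precipitate once the ion product Q reaches its Ksp.
For Hg₂Cl₂: [Hg₂²⁺] = (Ksp/[Cl⁻]^2) = 6.4×10⁻¹⁶ mol L⁻¹
For Hg₂Br₂: [Hg₂²⁺] = (Ksp/[Br⁻]^2) = 6.7×10⁻²¹ mol L⁻¹
Since Hg₂Br₂ needs less Hg₂²⁺ to reach saturation, it precipitates first.

Hg₂Br₂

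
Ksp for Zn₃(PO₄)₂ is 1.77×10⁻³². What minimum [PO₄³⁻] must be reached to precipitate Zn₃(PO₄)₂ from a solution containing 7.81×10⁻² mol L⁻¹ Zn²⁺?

6.10×10⁻¹⁵ M

The threshold for precipitation is Q = Ksp.
Zn₃(PO₄)₂(s) ⇌ 3 Zn²⁺(aq) + 2 PO₄³⁻(aq)
Ksp = [Zn²⁺]^3[PO₄³⁻]^2 = [PO₄³⁻]^2(7.81×10⁻²)^3
[PO₄³⁻]^2 = 1.77×10⁻³² / (7.81×10⁻²)^3 = 3.72×10⁻²⁹
[PO₄³⁻] = 6.10×10⁻¹⁵ mol L⁻¹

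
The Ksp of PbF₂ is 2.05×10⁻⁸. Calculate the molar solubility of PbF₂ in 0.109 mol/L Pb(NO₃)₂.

PbF₂(s) ⇌ Pb²⁺(aq) + 2 F⁻(aq)
Let s be the solubility of PbF₂ here. The common ion gives [Pb²⁺] ≈ 0.109 mol/L, and [F⁻] = 2s.
Ksp = [Pb²⁺][F⁻]^2 = (0.109)(2s)^2
(2s)^2 = 2.05×10⁻⁸ / (0.109) = 1.88×10⁻⁷
s = 2.17×10⁻⁴ mol/L

2.17×10⁻⁴ M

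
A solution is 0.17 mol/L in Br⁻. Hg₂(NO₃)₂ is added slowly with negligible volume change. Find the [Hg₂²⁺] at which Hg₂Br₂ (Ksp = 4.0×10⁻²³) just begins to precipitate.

Precipitation begins when Q = Ksp.
Hg₂Br₂(s) ⇌ Hg₂²⁺(aq) + 2 Br⁻(aq)
Ksp = [Hg₂²⁺][Br⁻]^2 = [Hg₂²⁺](0.17)^2
[Hg₂²⁺] = 4.0×10⁻²³ / (0.17)^2 = 1.4×10⁻²¹
[Hg₂²⁺] = 1.4×10⁻²¹ mol/L

1.4×10⁻²¹ M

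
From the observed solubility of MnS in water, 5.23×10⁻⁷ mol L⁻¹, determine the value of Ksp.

Ksp = 2.74×10⁻¹³

MnS(s) ⇌ Mn²⁺(aq) + S²⁻(aq)
With molar solubility s: [Mn²⁺] = s, [S²⁻] = s.
Ksp = [Mn²⁺][S²⁻] = s · s = s^2
Ksp = (5.23×10⁻⁷)^2 = 2.74×10⁻¹³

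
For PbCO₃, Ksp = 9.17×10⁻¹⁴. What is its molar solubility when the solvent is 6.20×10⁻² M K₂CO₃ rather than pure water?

PbCO₃(s) ⇌ Pb²⁺(aq) + CO₃²⁻(aq)
With CO₃²⁻ already at 6.20×10⁻² M and s small, take [CO₃²⁻] ≈ 6.20×10⁻² M and [Pb²⁺] = s.
Ksp = [Pb²⁺][CO₃²⁻] = s(6.20×10⁻²)
s = 9.17×10⁻¹⁴ / (6.20×10⁻²) = 1.48×10⁻¹²
s = 1.48×10⁻¹² M

1.48×10⁻¹² M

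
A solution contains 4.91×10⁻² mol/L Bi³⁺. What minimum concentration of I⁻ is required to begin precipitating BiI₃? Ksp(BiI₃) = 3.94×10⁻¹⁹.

2.00×10⁻⁶ M

Precipitation of each salt begins when its ion product equals Ksp.
BiI₃(s) ⇌ Bi³⁺(aq) + 3 I⁻(aq)
Ksp = [Bi³⁺][I⁻]^3 = [I⁻]^3(4.91×10⁻²)
[I⁻]^3 = 3.94×10⁻¹⁹ / (4.91×10⁻²) = 8.02×10⁻¹⁸
[I⁻] = 2.00×10⁻⁶ mol/L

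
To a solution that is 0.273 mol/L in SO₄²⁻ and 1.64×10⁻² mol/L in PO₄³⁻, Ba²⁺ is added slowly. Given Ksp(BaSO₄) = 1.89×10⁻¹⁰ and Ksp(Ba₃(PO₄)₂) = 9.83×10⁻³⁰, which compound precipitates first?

BaSO₄

The threshold for precipitation is Q = Ksp.
For BaSO₄: [Ba²⁺] = (Ksp/[SO₄²⁻]) = 6.92×10⁻¹⁰ mol/L
For Ba₃(PO₄)₂: [Ba²⁺] = (Ksp/[PO₄³⁻]^2)^(1/3) = 3.32×10⁻⁹ mol/L
The smaller threshold [Ba²⁺] is reached first, so BaSO₄ precipitates first.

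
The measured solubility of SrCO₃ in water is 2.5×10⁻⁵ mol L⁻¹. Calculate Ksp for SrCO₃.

Ksp = 6.3×10⁻¹⁰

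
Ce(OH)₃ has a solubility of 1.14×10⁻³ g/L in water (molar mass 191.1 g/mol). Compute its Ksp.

Ksp = 3.42×10⁻²⁰

Convert to molarity: s = 1.14×10⁻³ / 191.1 = 5.9655×10⁻⁶ mol/L
Ce(OH)₃(s) ⇌ Ce³⁺(aq) + 3 OH⁻(aq)
For each mole of Ce(OH)₃ that dissolves per liter, [Ce³⁺] = s and [OH⁻] = 3s; let s denote this solubility.
Ksp = [Ce³⁺][OH⁻]^3 = s · (3s)^3 = 27s^4
Ksp = 27 × (5.9655×10⁻⁶)^4 = 3.42×10⁻²⁰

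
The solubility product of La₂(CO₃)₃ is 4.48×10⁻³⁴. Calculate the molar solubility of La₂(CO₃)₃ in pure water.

8.39×10⁻⁸ M

La₂(CO₃)₃(s) ⇌ 2 La³⁺(aq) + 3 CO₃²⁻(aq)
Let s be the molar solubility. Then [La³⁺] = 2s and [CO₃²⁻] = 3s.
Ksp = [La³⁺]^2[CO₃²⁻]^3 = (2s)^2 · (3s)^3 = 108s^5
108s^5 = 4.48×10⁻³⁴  ⇒  s^5 = 4.15×10⁻³⁶
Taking the 5th root, s = 8.39×10⁻⁸ mol L⁻¹.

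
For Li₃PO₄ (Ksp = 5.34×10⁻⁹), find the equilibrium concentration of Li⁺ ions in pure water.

1.13×10⁻² M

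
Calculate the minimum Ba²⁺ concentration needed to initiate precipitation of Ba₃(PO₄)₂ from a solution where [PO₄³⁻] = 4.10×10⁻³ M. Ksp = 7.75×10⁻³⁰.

7.73×10⁻⁹ M

Precipitation of each salt begins when its ion product equals Ksp.
Ba₃(PO₄)₂(s) ⇌ 3 Ba²⁺(aq) + 2 PO₄³⁻(aq)
Ksp = [Ba²⁺]^3[PO₄³⁻]^2 = [Ba²⁺]^3(4.10×10⁻³)^2
[Ba²⁺]^3 = 7.75×10⁻³⁰ / (4.10×10⁻³)^2 = 4.61×10⁻²⁵
[Ba²⁺] = 7.73×10⁻⁹ M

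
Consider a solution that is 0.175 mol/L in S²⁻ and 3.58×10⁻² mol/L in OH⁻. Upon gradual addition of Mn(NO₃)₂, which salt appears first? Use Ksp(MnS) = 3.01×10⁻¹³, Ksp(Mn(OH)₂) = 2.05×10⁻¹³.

MnS

Each salt precipitates once Q = Ksp for that salt.
For MnS: [Mn²⁺] = (Ksp/[S²⁻]) = 1.72×10⁻¹² mol/L
For Mn(OH)₂: [Mn²⁺] = (Ksp/[OH⁻]^2) = 1.60×10⁻¹⁰ mol/L
The smaller threshold [Mn²⁺] is reached first, so MnS precipitates first.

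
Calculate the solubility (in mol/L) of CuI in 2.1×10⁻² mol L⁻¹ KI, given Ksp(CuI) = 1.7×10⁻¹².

8.1×10⁻¹¹ M

CuI(s) ⇌ Cu⁺(aq) + I⁻(aq)
Let s be the solubility of CuI here. The common ion gives [I⁻] ≈ 2.1×10⁻² mol L⁻¹, and [Cu⁺] = s.
Ksp = [Cu⁺][I⁻] = s(2.1×10⁻²)
s = 1.7×10⁻¹² / (2.1×10⁻²) = 8.1×10⁻¹¹
s = 8.1×10⁻¹¹ mol L⁻¹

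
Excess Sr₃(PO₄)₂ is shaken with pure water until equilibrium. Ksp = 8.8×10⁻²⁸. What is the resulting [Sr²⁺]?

Sr₃(PO₄)₂(s) ⇌ 3 Sr²⁺(aq) + 2 PO₄³⁻(aq)
Call the molar solubility s, so that [Sr²⁺] = 3s and [PO₄³⁻] = 2s.
Ksp = [Sr²⁺]^3[PO₄³⁻]^2 = (3s)^3 · (2s)^2 = 108s^5 = 8.8×10⁻²⁸
s = 1.5×10⁻⁶ mol L⁻¹
[Sr²⁺] = 3s = 4.6×10⁻⁶ mol L⁻¹

4.6×10⁻⁶ M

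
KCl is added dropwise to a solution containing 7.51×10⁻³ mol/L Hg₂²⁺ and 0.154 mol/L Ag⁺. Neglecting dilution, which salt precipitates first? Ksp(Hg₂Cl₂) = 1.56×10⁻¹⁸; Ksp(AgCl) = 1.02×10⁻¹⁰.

AgCl

Precipitation of each salt begins when its ion product equals Ksp.
For Hg₂Cl₂: [Cl⁻] = (Ksp/[Hg₂²⁺])^(1/2) = 1.44×10⁻⁸ mol/L
For AgCl: [Cl⁻] = (Ksp/[Ag⁺]) = 6.62×10⁻¹⁰ mol/L
AgCl requires the lower [Cl⁻], so it precipitates first.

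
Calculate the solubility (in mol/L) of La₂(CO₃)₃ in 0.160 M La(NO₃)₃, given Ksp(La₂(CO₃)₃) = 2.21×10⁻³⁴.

6.84×10⁻¹² M

La₂(CO₃)₃(s) ⇌ 2 La³⁺(aq) + 3 CO₃²⁻(aq)
La³⁺ is already present at 0.160 M. If s mol/L of La₂(CO₃)₃ dissolves, [CO₃²⁻] = 3s while [La³⁺] ≈ 0.160 M.
Ksp = [La³⁺]^2[CO₃²⁻]^3 = (0.160)^2(3s)^3
(3s)^3 = 2.21×10⁻³⁴ / (0.160)^2 = 8.63×10⁻³³
s = 6.84×10⁻¹² M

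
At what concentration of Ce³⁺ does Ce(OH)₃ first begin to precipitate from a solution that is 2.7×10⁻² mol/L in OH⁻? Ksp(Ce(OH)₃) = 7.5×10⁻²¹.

3.8×10⁻¹⁶ M

Precipitation begins when Q = Ksp.
Ce(OH)₃(s) ⇌ Ce³⁺(aq) + 3 OH⁻(aq)
Ksp = [Ce³⁺][OH⁻]^3 = [Ce³⁺](2.7×10⁻²)^3
[Ce³⁺] = 7.5×10⁻²¹ / (2.7×10⁻²)^3 = 3.8×10⁻¹⁶
[Ce³⁺] = 3.8×10⁻¹⁶ mol/L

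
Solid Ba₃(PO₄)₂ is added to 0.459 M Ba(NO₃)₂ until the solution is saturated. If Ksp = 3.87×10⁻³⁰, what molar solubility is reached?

3.16×10⁻¹⁵ M

Ba₃(PO₄)₂(s) ⇌ 3 Ba²⁺(aq) + 2 PO₄³⁻(aq)
With Ba²⁺ already at 0.459 M and s small, take [Ba²⁺] ≈ 0.459 M and [PO₄³⁻] = 2s.
Ksp = [Ba²⁺]^3[PO₄³⁻]^2 = (0.459)^3(2s)^2
(2s)^2 = 3.87×10⁻³⁰ / (0.459)^3 = 4.00×10⁻²⁹
s = 3.16×10⁻¹⁵ M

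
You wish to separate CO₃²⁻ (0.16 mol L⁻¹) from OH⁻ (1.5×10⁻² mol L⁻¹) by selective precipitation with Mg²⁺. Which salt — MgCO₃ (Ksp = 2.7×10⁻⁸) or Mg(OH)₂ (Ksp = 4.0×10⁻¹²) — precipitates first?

Each salt precipitates once Q = Ksp for that salt.
For MgCO₃: [Mg²⁺] = (Ksp/[CO₃²⁻]) = 1.7×10⁻⁷ mol L⁻¹
For Mg(OH)₂: [Mg²⁺] = (Ksp/[OH⁻]^2) = 1.8×10⁻⁸ mol L⁻¹
Mg(OH)₂ requires the lower [Mg²⁺], so it precipitates first.

Mg(OH)₂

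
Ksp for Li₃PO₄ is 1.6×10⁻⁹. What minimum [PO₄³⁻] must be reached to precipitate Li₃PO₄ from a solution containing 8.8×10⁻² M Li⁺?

Precipitation begins when Q = Ksp.
Li₃PO₄(s) ⇌ 3 Li⁺(aq) + PO₄³⁻(aq)
Ksp = [Li⁺]^3[PO₄³⁻] = [PO₄³⁻](8.8×10⁻²)^3
[PO₄³⁻] = 1.6×10⁻⁹ / (8.8×10⁻²)^3 = 2.3×10⁻⁶
[PO₄³⁻] = 2.3×10⁻⁶ M

2.3×10⁻⁶ M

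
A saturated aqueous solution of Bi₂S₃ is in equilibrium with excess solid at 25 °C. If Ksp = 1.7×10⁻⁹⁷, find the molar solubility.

Bi₂S₃(s) ⇌ 2 Bi³⁺(aq) + 3 S²⁻(aq)
With molar solubility s: [Bi³⁺] = 2s, [S²⁻] = 3s.
Ksp = [Bi³⁺]^2[S²⁻]^3 = (2s)^2 · (3s)^3 = 108s^5
108s^5 = 1.7×10⁻⁹⁷  ⇒  s^5 = 1.6×10⁻⁹⁹
Taking the 5th root, s = 1.7×10⁻²⁰ mol L⁻¹.

1.7×10⁻²⁰ M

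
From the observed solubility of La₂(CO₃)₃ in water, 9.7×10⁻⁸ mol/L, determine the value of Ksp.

Ksp = 9.3×10⁻³⁴

La₂(CO₃)₃(s) ⇌ 2 La³⁺(aq) + 3 CO₃²⁻(aq)
For each mole of La₂(CO₃)₃ that dissolves per liter, [La³⁺] = 2s and [CO₃²⁻] = 3s; let s denote this solubility.
Ksp = [La³⁺]^2[CO₃²⁻]^3 = (2s)^2 · (3s)^3 = 108s^5
Ksp = 108 × (9.7×10⁻⁸)^5 = 9.3×10⁻³⁴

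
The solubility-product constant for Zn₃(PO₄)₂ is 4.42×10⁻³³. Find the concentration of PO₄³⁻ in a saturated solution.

Zn₃(PO₄)₂(s) ⇌ 3 Zn²⁺(aq) + 2 PO₄³⁻(aq)
Let s be the molar solubility. Then [Zn²⁺] = 3s and [PO₄³⁻] = 2s.
Ksp = [Zn²⁺]^3[PO₄³⁻]^2 = (3s)^3 · (2s)^2 = 108s^5 = 4.42×10⁻³³
s = 1.33×10⁻⁷ mol/L
[PO₄³⁻] = 2s = 2.65×10⁻⁷ mol/L

2.65×10⁻⁷ M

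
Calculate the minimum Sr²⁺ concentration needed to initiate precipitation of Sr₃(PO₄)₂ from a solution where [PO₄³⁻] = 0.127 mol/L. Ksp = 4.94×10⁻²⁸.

3.13×10⁻⁹ M

Precipitation begins when Q = Ksp.
Sr₃(PO₄)₂(s) ⇌ 3 Sr²⁺(aq) + 2 PO₄³⁻(aq)
Ksp = [Sr²⁺]^3[PO₄³⁻]^2 = [Sr²⁺]^3(0.127)^2
[Sr²⁺]^3 = 4.94×10⁻²⁸ / (0.127)^2 = 3.06×10⁻²⁶
[Sr²⁺] = 3.13×10⁻⁹ mol/L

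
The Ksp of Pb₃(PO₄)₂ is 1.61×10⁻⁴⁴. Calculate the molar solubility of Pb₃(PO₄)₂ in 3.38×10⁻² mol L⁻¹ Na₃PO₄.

8.05×10⁻¹⁵ M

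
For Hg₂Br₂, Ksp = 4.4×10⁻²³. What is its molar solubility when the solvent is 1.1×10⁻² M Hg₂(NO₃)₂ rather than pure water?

Hg₂Br₂(s) ⇌ Hg₂²⁺(aq) + 2 Br⁻(aq)
With Hg₂²⁺ already at 1.1×10⁻² M and s small, take [Hg₂²⁺] ≈ 1.1×10⁻² M and [Br⁻] = 2s.
Ksp = [Hg₂²⁺][Br⁻]^2 = (1.1×10⁻²)(2s)^2
(2s)^2 = 4.4×10⁻²³ / (1.1×10⁻²) = 4.0×10⁻²¹
s = 3.2×10⁻¹¹ M

3.2×10⁻¹¹ M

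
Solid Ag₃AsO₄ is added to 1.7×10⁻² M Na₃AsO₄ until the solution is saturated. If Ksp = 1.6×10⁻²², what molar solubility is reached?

7.0×10⁻⁸ M

Ag₃AsO₄(s) ⇌ 3 Ag⁺(aq) + AsO₄³⁻(aq)
The solution already contains AsO₄³⁻ at 1.7×10⁻² M. Let s be the molar solubility of Ag₃AsO₄.
[AsO₄³⁻] ≈ 1.7×10⁻² M (common ion dominates); [Ag⁺] = 3s.
Ksp = [Ag⁺]^3[AsO₄³⁻] = (3s)^3(1.7×10⁻²)
(3s)^3 = 1.6×10⁻²² / (1.7×10⁻²) = 9.4×10⁻²¹
s = 7.0×10⁻⁸ M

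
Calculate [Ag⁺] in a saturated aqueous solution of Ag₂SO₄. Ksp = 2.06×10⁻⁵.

3.45×10⁻² M

Ag₂SO₄(s) ⇌ 2 Ag⁺(aq) + SO₄²⁻(aq)
For each mole of Ag₂SO₄ that dissolves per liter, [Ag⁺] = 2s and [SO₄²⁻] = s; let s denote this solubility.
Ksp = [Ag⁺]^2[SO₄²⁻] = (2s)^2 · s = 4s^3 = 2.06×10⁻⁵
s = 1.73×10⁻² M
[Ag⁺] = 2s = 3.45×10⁻² M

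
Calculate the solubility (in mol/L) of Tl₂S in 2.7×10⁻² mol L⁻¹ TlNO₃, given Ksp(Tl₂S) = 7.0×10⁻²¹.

9.6×10⁻¹⁸ M

Tl₂S(s) ⇌ 2 Tl⁺(aq) + S²⁻(aq)
Let s be the solubility of Tl₂S here. The common ion gives [Tl⁺] ≈ 2.7×10⁻² mol L⁻¹, and [S²⁻] = s.
Ksp = [Tl⁺]^2[S²⁻] = (2.7×10⁻²)^2s
s = 7.0×10⁻²¹ / (2.7×10⁻²)^2 = 9.6×10⁻¹⁸
s = 9.6×10⁻¹⁸ mol L⁻¹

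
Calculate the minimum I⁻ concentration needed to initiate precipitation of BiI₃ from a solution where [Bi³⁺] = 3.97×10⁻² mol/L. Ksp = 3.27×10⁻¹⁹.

2.02×10⁻⁶ M

The threshold for precipitation is Q = Ksp.
BiI₃(s) ⇌ Bi³⁺(aq) + 3 I⁻(aq)
Ksp = [Bi³⁺][I⁻]^3 = [I⁻]^3(3.97×10⁻²)
[I⁻]^3 = 3.27×10⁻¹⁹ / (3.97×10⁻²) = 8.24×10⁻¹⁸
[I⁻] = 2.02×10⁻⁶ mol/L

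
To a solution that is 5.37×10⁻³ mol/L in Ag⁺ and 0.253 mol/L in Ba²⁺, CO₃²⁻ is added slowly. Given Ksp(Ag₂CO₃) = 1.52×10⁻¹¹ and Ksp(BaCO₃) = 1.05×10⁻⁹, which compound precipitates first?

A salt starts to precipitate once the ion product Q reaches its Ksp.
For Ag₂CO₃: [CO₃²⁻] = (Ksp/[Ag⁺]^2) = 5.27×10⁻⁷ mol/L
For BaCO₃: [CO₃²⁻] = (Ksp/[Ba²⁺]) = 4.15×10⁻⁹ mol/L
BaCO₃ requires the lower [CO₃²⁻], so it precipitates first.

BaCO₃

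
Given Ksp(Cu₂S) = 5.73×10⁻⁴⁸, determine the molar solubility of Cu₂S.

Cu₂S(s) ⇌ 2 Cu⁺(aq) + S²⁻(aq)
Call the molar solubility s, so that [Cu⁺] = 2s and [S²⁻] = s.
Ksp = [Cu⁺]^2[S²⁻] = (2s)^2 · s = 4s^3
4s^3 = 5.73×10⁻⁴⁸  ⇒  s^3 = 1.43×10⁻⁴⁸
s = (1.43×10⁻⁴⁸)^(1/3) = 1.13×10⁻¹⁶ mol/L

1.13×10⁻¹⁶ M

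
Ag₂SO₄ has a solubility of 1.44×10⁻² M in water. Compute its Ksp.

Ksp = 1.19×10⁻⁵

Ag₂SO₄(s) ⇌ 2 Ag⁺(aq) + SO₄²⁻(aq)
With molar solubility s: [Ag⁺] = 2s, [SO₄²⁻] = s.
Ksp = [Ag⁺]^2[SO₄²⁻] = (2s)^2 · s = 4s^3
Ksp = 4 × (1.44×10⁻²)^3 = 1.19×10⁻⁵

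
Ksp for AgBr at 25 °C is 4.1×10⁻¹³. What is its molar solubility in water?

AgBr(s) ⇌ Ag⁺(aq) + Br⁻(aq)
If s mol/L of AgBr dissolves, [Ag⁺] = s and [Br⁻] = s.
Ksp = [Ag⁺][Br⁻] = s · s = s^2
s^2 = 4.1×10⁻¹³
s = 6.4×10⁻⁷ M

6.4×10⁻⁷ M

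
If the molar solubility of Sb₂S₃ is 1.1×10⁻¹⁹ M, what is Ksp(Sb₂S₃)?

Sb₂S₃(s) ⇌ 2 Sb³⁺(aq) + 3 S²⁻(aq)
For each mole of Sb₂S₃ that dissolves per liter, [Sb³⁺] = 2s and [S²⁻] = 3s; let s denote this solubility.
Ksp = [Sb³⁺]^2[S²⁻]^3 = (2s)^2 · (3s)^3 = 108s^5
Ksp = 108 × (1.1×10⁻¹⁹)^5 = 1.7×10⁻⁹³

Ksp = 1.7×10⁻⁹³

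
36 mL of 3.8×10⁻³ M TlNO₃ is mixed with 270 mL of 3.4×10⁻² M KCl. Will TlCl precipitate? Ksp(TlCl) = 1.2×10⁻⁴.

No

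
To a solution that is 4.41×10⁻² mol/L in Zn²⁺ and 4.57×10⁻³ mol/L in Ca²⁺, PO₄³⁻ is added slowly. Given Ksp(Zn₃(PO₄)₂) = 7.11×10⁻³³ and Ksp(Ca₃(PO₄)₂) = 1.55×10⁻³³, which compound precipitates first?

Zn₃(PO₄)₂

Precipitation begins when Q = Ksp.
For Zn₃(PO₄)₂: [PO₄³⁻] = (Ksp/[Zn²⁺]^3)^(1/2) = 9.10×10⁻¹⁵ mol/L
For Ca₃(PO₄)₂: [PO₄³⁻] = (Ksp/[Ca²⁺]^3)^(1/2) = 1.27×10⁻¹³ mol/L
Zn₃(PO₄)₂ requires the lower [PO₄³⁻], so it precipitates first.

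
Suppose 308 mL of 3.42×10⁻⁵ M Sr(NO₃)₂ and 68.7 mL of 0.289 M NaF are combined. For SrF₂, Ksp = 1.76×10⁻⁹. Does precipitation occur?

Yes

The combined volume is 376.7 mL.
[Sr²⁺] = (3.42×10⁻⁵)(308)/376.7 = 2.80×10⁻⁵ M
[F⁻] = (0.289)(68.7)/376.7 = 5.27×10⁻² M
Q = [Sr²⁺][F⁻]^2 = 7.77×10⁻⁸
Because Q > Ksp (7.77×10⁻⁸ vs 1.76×10⁻⁹), a precipitate of SrF₂ forms.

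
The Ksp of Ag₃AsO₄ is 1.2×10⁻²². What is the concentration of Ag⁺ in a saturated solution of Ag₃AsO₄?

Ag₃AsO₄(s) ⇌ 3 Ag⁺(aq) + AsO₄³⁻(aq)
Call the molar solubility s, so that [Ag⁺] = 3s and [AsO₄³⁻] = s.
Ksp = [Ag⁺]^3[AsO₄³⁻] = (3s)^3 · s = 27s^4 = 1.2×10⁻²²
s = 1.5×10⁻⁶ mol L⁻¹
[Ag⁺] = 3s = 4.4×10⁻⁶ mol L⁻¹

4.4×10⁻⁶ M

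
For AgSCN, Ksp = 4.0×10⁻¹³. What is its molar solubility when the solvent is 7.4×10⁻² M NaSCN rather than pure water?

5.4×10⁻¹² M

AgSCN(s) ⇌ Ag⁺(aq) + SCN⁻(aq)
SCN⁻ is already present at 7.4×10⁻² M. If s mol/L of AgSCN dissolves, [Ag⁺] = s while [SCN⁻] ≈ 7.4×10⁻² M.
Ksp = [Ag⁺][SCN⁻] = s(7.4×10⁻²)
s = 4.0×10⁻¹³ / (7.4×10⁻²) = 5.4×10⁻¹²
s = 5.4×10⁻¹² M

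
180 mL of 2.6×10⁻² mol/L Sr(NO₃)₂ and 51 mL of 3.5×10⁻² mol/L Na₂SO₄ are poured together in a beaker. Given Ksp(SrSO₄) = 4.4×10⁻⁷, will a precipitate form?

The combined volume is 231 mL.
[Sr²⁺] = (2.6×10⁻²)(180)/231 = 2.0×10⁻² mol/L
[SO₄²⁻] = (3.5×10⁻²)(51)/231 = 7.7×10⁻³ mol/L
Q = [Sr²⁺][SO₄²⁻] = 1.6×10⁻⁴
Q = 1.6×10⁻⁴ > Ksp = 4.4×10⁻⁷, so the solution is supersaturated and SrSO₄ precipitates.

Yes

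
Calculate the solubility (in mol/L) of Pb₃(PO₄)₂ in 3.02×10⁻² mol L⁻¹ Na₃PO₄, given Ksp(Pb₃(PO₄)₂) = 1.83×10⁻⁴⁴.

9.06×10⁻¹⁵ M

Pb₃(PO₄)₂(s) ⇌ 3 Pb²⁺(aq) + 2 PO₄³⁻(aq)
With PO₄³⁻ already at 3.02×10⁻² mol L⁻¹ and s small, take [PO₄³⁻] ≈ 3.02×10⁻² mol L⁻¹ and [Pb²⁺] = 3s.
Ksp = [Pb²⁺]^3[PO₄³⁻]^2 = (3s)^3(3.02×10⁻²)^2
(3s)^3 = 1.83×10⁻⁴⁴ / (3.02×10⁻²)^2 = 2.01×10⁻⁴¹
s = 9.06×10⁻¹⁵ mol L⁻¹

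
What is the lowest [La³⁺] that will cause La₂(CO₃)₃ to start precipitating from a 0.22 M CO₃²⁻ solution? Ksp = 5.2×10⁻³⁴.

2.2×10⁻¹⁶ M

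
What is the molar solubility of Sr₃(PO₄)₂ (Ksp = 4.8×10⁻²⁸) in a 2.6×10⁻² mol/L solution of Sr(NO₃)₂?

Sr₃(PO₄)₂(s) ⇌ 3 Sr²⁺(aq) + 2 PO₄³⁻(aq)
Let s be the solubility of Sr₃(PO₄)₂ here. The common ion gives [Sr²⁺] ≈ 2.6×10⁻² mol/L, and [PO₄³⁻] = 2s.
Ksp = [Sr²⁺]^3[PO₄³⁻]^2 = (2.6×10⁻²)^3(2s)^2
(2s)^2 = 4.8×10⁻²⁸ / (2.6×10⁻²)^3 = 2.7×10⁻²³
s = 2.6×10⁻¹² mol/L

2.6×10⁻¹² M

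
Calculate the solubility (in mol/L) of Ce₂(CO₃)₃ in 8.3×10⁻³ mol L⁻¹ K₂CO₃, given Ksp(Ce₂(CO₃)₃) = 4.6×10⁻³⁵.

4.5×10⁻¹⁵ M

Ce₂(CO₃)₃(s) ⇌ 2 Ce³⁺(aq) + 3 CO₃²⁻(aq)
Let s be the solubility of Ce₂(CO₃)₃ here. The common ion gives [CO₃²⁻] ≈ 8.3×10⁻³ mol L⁻¹, and [Ce³⁺] = 2s.
Ksp = [Ce³⁺]^2[CO₃²⁻]^3 = (2s)^2(8.3×10⁻³)^3
(2s)^2 = 4.6×10⁻³⁵ / (8.3×10⁻³)^3 = 8.0×10⁻²⁹
s = 4.5×10⁻¹⁵ mol L⁻¹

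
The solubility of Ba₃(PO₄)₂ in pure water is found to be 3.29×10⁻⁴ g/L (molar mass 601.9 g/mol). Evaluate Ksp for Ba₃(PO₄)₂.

s = (3.29×10⁻⁴ g L⁻¹)/(601.9 g mol⁻¹) = 5.4660×10⁻⁷ M
Ba₃(PO₄)₂(s) ⇌ 3 Ba²⁺(aq) + 2 PO₄³⁻(aq)
Let s be the molar solubility. Then [Ba²⁺] = 3s and [PO₄³⁻] = 2s.
Ksp = [Ba²⁺]^3[PO₄³⁻]^2 = (3s)^3 · (2s)^2 = 108s^5
Ksp = 108 × (5.4660×10⁻⁷)^5 = 5.27×10⁻³⁰

Ksp = 5.27×10⁻³⁰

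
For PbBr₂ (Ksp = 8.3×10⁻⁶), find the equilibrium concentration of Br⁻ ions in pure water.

PbBr₂(s) ⇌ Pb²⁺(aq) + 2 Br⁻(aq)
Call the molar solubility s, so that [Pb²⁺] = s and [Br⁻] = 2s.
Ksp = [Pb²⁺][Br⁻]^2 = s · (2s)^2 = 4s^3 = 8.3×10⁻⁶
s = 1.3×10⁻² M
[Br⁻] = 2s = 2.6×10⁻² M

2.6×10⁻² M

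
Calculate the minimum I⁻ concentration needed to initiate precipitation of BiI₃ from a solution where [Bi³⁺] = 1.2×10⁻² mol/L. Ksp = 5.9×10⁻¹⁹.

Precipitation begins when Q = Ksp.
BiI₃(s) ⇌ Bi³⁺(aq) + 3 I⁻(aq)
Ksp = [Bi³⁺][I⁻]^3 = [I⁻]^3(1.2×10⁻²)
[I⁻]^3 = 5.9×10⁻¹⁹ / (1.2×10⁻²) = 4.9×10⁻¹⁷
[I⁻] = 3.7×10⁻⁶ mol/L

3.7×10⁻⁶ M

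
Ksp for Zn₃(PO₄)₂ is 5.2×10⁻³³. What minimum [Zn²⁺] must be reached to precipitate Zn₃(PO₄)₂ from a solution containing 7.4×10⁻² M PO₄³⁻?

Precipitation of each salt begins when its ion product equals Ksp.
Zn₃(PO₄)₂(s) ⇌ 3 Zn²⁺(aq) + 2 PO₄³⁻(aq)
Ksp = [Zn²⁺]^3[PO₄³⁻]^2 = [Zn²⁺]^3(7.4×10⁻²)^2
[Zn²⁺]^3 = 5.2×10⁻³³ / (7.4×10⁻²)^2 = 9.5×10⁻³¹
[Zn²⁺] = 9.8×10⁻¹¹ M

9.8×10⁻¹¹ M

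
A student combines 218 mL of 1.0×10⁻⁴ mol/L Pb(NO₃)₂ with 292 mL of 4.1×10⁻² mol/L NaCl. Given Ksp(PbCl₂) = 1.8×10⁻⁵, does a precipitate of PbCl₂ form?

No

The combined volume is 510 mL.
[Pb²⁺] = (1.0×10⁻⁴)(218)/510 = 4.3×10⁻⁵ mol/L
[Cl⁻] = (4.1×10⁻²)(292)/510 = 2.3×10⁻² mol/L
Q = [Pb²⁺][Cl⁻]^2 = 2.4×10⁻⁸
Q < Ksp (2.4×10⁻⁸ vs 1.8×10⁻⁵); the solution remains unsaturated and no precipitate forms.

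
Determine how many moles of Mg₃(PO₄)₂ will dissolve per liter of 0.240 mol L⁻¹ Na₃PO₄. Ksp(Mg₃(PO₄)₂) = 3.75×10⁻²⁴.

1.34×10⁻⁸ M

Mg₃(PO₄)₂(s) ⇌ 3 Mg²⁺(aq) + 2 PO₄³⁻(aq)
Let s be the solubility of Mg₃(PO₄)₂ here. The common ion gives [PO₄³⁻] ≈ 0.240 mol L⁻¹, and [Mg²⁺] = 3s.
Ksp = [Mg²⁺]^3[PO₄³⁻]^2 = (3s)^3(0.240)^2
(3s)^3 = 3.75×10⁻²⁴ / (0.240)^2 = 6.51×10⁻²³
s = 1.34×10⁻⁸ mol L⁻¹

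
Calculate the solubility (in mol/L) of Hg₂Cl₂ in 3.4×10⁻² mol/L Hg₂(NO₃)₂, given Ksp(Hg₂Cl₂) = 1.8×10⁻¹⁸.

3.6×10⁻⁹ M

Hg₂Cl₂(s) ⇌ Hg₂²⁺(aq) + 2 Cl⁻(aq)
Let s be the solubility of Hg₂Cl₂ here. The common ion gives [Hg₂²⁺] ≈ 3.4×10⁻² mol/L, and [Cl⁻] = 2s.
Ksp = [Hg₂²⁺][Cl⁻]^2 = (3.4×10⁻²)(2s)^2
(2s)^2 = 1.8×10⁻¹⁸ / (3.4×10⁻²) = 5.3×10⁻¹⁷
s = 3.6×10⁻⁹ mol/L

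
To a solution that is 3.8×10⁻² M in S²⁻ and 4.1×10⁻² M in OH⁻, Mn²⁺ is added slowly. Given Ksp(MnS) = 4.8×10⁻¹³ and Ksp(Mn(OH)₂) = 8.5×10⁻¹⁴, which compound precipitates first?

Precipitation begins when Q = Ksp.
For MnS: [Mn²⁺] = (Ksp/[S²⁻]) = 1.3×10⁻¹¹ M
For Mn(OH)₂: [Mn²⁺] = (Ksp/[OH⁻]^2) = 5.1×10⁻¹¹ M
MnS requires the lower [Mn²⁺], so it precipitates first.

MnS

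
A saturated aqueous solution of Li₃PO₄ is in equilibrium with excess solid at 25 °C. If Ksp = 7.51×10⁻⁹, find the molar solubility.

4.08×10⁻³ M

Li₃PO₄(s) ⇌ 3 Li⁺(aq) + PO₄³⁻(aq)
If s mol/L of Li₃PO₄ dissolves, [Li⁺] = 3s and [PO₄³⁻] = s.
Ksp = [Li⁺]^3[PO₄³⁻] = (3s)^3 · s = 27s^4
27s^4 = 7.51×10⁻⁹  ⇒  s^4 = 2.78×10⁻¹⁰
Taking the 4th root, s = 4.08×10⁻³ mol L⁻¹.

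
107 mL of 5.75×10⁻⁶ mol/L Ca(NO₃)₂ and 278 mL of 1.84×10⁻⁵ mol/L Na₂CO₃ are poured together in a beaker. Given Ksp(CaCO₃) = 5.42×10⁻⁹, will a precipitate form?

The combined volume is 385 mL.
[Ca²⁺] = (5.75×10⁻⁶)(107)/385 = 1.60×10⁻⁶ mol/L
[CO₃²⁻] = (1.84×10⁻⁵)(278)/385 = 1.33×10⁻⁵ mol/L
Q = [Ca²⁺][CO₃²⁻] = 2.12×10⁻¹¹
Since Q (2.12×10⁻¹¹) is less than Ksp (5.42×10⁻⁹), no CaCO₃ precipitates.

No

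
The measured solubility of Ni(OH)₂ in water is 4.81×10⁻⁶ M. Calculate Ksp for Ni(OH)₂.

Ksp = 4.45×10⁻¹⁶

Ni(OH)₂(s) ⇌ Ni²⁺(aq) + 2 OH⁻(aq)
For each mole of Ni(OH)₂ that dissolves per liter, [Ni²⁺] = s and [OH⁻] = 2s; let s denote this solubility.
Ksp = [Ni²⁺][OH⁻]^2 = s · (2s)^2 = 4s^3
Ksp = 4 × (4.81×10⁻⁶)^3 = 4.45×10⁻¹⁶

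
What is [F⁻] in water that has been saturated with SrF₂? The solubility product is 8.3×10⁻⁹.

SrF₂(s) ⇌ Sr²⁺(aq) + 2 F⁻(aq)
Let s be the molar solubility. Then [Sr²⁺] = s and [F⁻] = 2s.
Ksp = [Sr²⁺][F⁻]^2 = s · (2s)^2 = 4s^3 = 8.3×10⁻⁹
s = 1.3×10⁻³ mol/L
[F⁻] = 2s = 2.6×10⁻³ mol/L

2.6×10⁻³ M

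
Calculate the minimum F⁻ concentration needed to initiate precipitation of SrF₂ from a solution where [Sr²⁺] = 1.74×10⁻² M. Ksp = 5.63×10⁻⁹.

Each salt precipitates once Q = Ksp for that salt.
SrF₂(s) ⇌ Sr²⁺(aq) + 2 F⁻(aq)
Ksp = [Sr²⁺][F⁻]^2 = [F⁻]^2(1.74×10⁻²)
[F⁻]^2 = 5.63×10⁻⁹ / (1.74×10⁻²) = 3.24×10⁻⁷
[F⁻] = 5.69×10⁻⁴ M

5.69×10⁻⁴ M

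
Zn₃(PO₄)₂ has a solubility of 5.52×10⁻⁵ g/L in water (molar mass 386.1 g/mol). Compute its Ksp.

Ksp = 6.45×10⁻³³

Molar solubility s = (5.52×10⁻⁵ g/L) / (386.1 g/mol) = 1.4297×10⁻⁷ mol/L
Zn₃(PO₄)₂(s) ⇌ 3 Zn²⁺(aq) + 2 PO₄³⁻(aq)
For each mole of Zn₃(PO₄)₂ that dissolves per liter, [Zn²⁺] = 3s and [PO₄³⁻] = 2s; let s denote this solubility.
Ksp = [Zn²⁺]^3[PO₄³⁻]^2 = (3s)^3 · (2s)^2 = 108s^5
Ksp = 108 × (1.4297×10⁻⁷)^5 = 6.45×10⁻³³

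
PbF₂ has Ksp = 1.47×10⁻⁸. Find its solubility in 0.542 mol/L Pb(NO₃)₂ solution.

8.23×10⁻⁵ M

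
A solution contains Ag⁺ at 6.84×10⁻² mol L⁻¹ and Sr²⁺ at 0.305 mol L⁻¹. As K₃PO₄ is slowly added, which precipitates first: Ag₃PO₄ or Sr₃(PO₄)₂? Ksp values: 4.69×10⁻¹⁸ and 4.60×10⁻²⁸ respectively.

Each salt precipitates once Q = Ksp for that salt.
For Ag₃PO₄: [PO₄³⁻] = (Ksp/[Ag⁺]^3) = 1.47×10⁻¹⁴ mol L⁻¹
For Sr₃(PO₄)₂: [PO₄³⁻] = (Ksp/[Sr²⁺]^3)^(1/2) = 1.27×10⁻¹³ mol L⁻¹
Since Ag₃PO₄ needs less PO₄³⁻ to reach saturation, it precipitates first.

Ag₃PO₄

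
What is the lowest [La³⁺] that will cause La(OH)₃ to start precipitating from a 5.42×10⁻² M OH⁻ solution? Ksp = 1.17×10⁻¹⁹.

7.35×10⁻¹⁶ M

The threshold for precipitation is Q = Ksp.
La(OH)₃(s) ⇌ La³⁺(aq) + 3 OH⁻(aq)
Ksp = [La³⁺][OH⁻]^3 = [La³⁺](5.42×10⁻²)^3
[La³⁺] = 1.17×10⁻¹⁹ / (5.42×10⁻²)^3 = 7.35×10⁻¹⁶
[La³⁺] = 7.35×10⁻¹⁶ M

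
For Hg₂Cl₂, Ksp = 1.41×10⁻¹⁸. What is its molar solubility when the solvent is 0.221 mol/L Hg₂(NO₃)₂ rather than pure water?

1.26×10⁻⁹ M

Hg₂Cl₂(s) ⇌ Hg₂²⁺(aq) + 2 Cl⁻(aq)
Hg₂²⁺ is already present at 0.221 mol/L. If s mol/L of Hg₂Cl₂ dissolves, [Cl⁻] = 2s while [Hg₂²⁺] ≈ 0.221 mol/L.
Ksp = [Hg₂²⁺][Cl⁻]^2 = (0.221)(2s)^2
(2s)^2 = 1.41×10⁻¹⁸ / (0.221) = 6.38×10⁻¹⁸
s = 1.26×10⁻⁹ mol/L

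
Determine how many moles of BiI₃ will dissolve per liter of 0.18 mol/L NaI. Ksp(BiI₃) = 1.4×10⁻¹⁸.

BiI₃(s) ⇌ Bi³⁺(aq) + 3 I⁻(aq)
The solution already contains I⁻ at 0.18 mol/L. Let s be the molar solubility of BiI₃.
[I⁻] ≈ 0.18 mol/L (common ion dominates); [Bi³⁺] = s.
Ksp = [Bi³⁺][I⁻]^3 = s(0.18)^3
s = 1.4×10⁻¹⁸ / (0.18)^3 = 2.4×10⁻¹⁶
s = 2.4×10⁻¹⁶ mol/L

2.4×10⁻¹⁶ M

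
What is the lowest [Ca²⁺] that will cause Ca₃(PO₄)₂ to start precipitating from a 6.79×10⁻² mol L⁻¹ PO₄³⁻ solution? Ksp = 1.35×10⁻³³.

6.64×10⁻¹¹ M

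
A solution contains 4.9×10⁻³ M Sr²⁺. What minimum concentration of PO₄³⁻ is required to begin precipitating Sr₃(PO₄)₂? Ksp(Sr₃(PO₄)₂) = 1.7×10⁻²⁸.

3.8×10⁻¹¹ M

Precipitation begins when Q = Ksp.
Sr₃(PO₄)₂(s) ⇌ 3 Sr²⁺(aq) + 2 PO₄³⁻(aq)
Ksp = [Sr²⁺]^3[PO₄³⁻]^2 = [PO₄³⁻]^2(4.9×10⁻³)^3
[PO₄³⁻]^2 = 1.7×10⁻²⁸ / (4.9×10⁻³)^3 = 1.4×10⁻²¹
[PO₄³⁻] = 3.8×10⁻¹¹ M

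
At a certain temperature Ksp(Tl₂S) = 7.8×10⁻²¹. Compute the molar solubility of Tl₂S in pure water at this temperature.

1.2×10⁻⁷ M

Tl₂S(s) ⇌ 2 Tl⁺(aq) + S²⁻(aq)
Call the molar solubility s, so that [Tl⁺] = 2s and [S²⁻] = s.
Ksp = [Tl⁺]^2[S²⁻] = (2s)^2 · s = 4s^3
4s^3 = 7.8×10⁻²¹  ⇒  s^3 = 2.0×10⁻²¹
s = 1.2×10⁻⁷ mol/L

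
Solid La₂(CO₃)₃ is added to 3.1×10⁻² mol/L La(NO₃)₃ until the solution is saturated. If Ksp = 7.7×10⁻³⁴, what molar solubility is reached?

3.1×10⁻¹¹ M

La₂(CO₃)₃(s) ⇌ 2 La³⁺(aq) + 3 CO₃²⁻(aq)
La³⁺ is already present at 3.1×10⁻² mol/L. If s mol/L of La₂(CO₃)₃ dissolves, [CO₃²⁻] = 3s while [La³⁺] ≈ 3.1×10⁻² mol/L.
Ksp = [La³⁺]^2[CO₃²⁻]^3 = (3.1×10⁻²)^2(3s)^3
(3s)^3 = 7.7×10⁻³⁴ / (3.1×10⁻²)^2 = 8.0×10⁻³¹
s = 3.1×10⁻¹¹ mol/L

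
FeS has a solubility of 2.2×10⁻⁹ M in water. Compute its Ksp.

Ksp = 4.8×10⁻¹⁸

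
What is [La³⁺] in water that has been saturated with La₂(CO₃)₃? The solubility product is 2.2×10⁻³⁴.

1.5×10⁻⁷ M

La₂(CO₃)₃(s) ⇌ 2 La³⁺(aq) + 3 CO₃²⁻(aq)
Call the molar solubility s, so that [La³⁺] = 2s and [CO₃²⁻] = 3s.
Ksp = [La³⁺]^2[CO₃²⁻]^3 = (2s)^2 · (3s)^3 = 108s^5 = 2.2×10⁻³⁴
s = 7.3×10⁻⁸ mol L⁻¹
[La³⁺] = 2s = 1.5×10⁻⁷ mol L⁻¹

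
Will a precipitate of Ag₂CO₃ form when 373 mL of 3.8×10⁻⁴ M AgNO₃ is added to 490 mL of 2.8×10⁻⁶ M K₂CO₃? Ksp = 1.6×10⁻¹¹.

No

After mixing, V = 373 mL + 490 mL = 863 mL.
[Ag⁺] = (3.8×10⁻⁴)(373)/863 = 1.6×10⁻⁴ M
[CO₃²⁻] = (2.8×10⁻⁶)(490)/863 = 1.6×10⁻⁶ M
Q = [Ag⁺]^2[CO₃²⁻] = 4.3×10⁻¹⁴
Q < Ksp (4.3×10⁻¹⁴ vs 1.6×10⁻¹¹); the solution remains unsaturated and no precipitate forms.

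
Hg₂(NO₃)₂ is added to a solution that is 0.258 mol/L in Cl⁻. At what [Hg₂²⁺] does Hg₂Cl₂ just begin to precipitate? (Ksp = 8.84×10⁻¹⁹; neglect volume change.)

The threshold for precipitation is Q = Ksp.
Hg₂Cl₂(s) ⇌ Hg₂²⁺(aq) + 2 Cl⁻(aq)
Ksp = [Hg₂²⁺][Cl⁻]^2 = [Hg₂²⁺](0.258)^2
[Hg₂²⁺] = 8.84×10⁻¹⁹ / (0.258)^2 = 1.33×10⁻¹⁷
[Hg₂²⁺] = 1.33×10⁻¹⁷ mol/L

1.33×10⁻¹⁷ M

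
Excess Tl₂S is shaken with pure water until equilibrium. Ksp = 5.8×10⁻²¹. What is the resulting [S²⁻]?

1.1×10⁻⁷ M

Tl₂S(s) ⇌ 2 Tl⁺(aq) + S²⁻(aq)
For each mole of Tl₂S that dissolves per liter, [Tl⁺] = 2s and [S²⁻] = s; let s denote this solubility.
Ksp = [Tl⁺]^2[S²⁻] = (2s)^2 · s = 4s^3 = 5.8×10⁻²¹
s = 1.1×10⁻⁷ M
[S²⁻] = s = 1.1×10⁻⁷ M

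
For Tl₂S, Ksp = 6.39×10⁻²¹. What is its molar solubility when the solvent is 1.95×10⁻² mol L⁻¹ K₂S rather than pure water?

Tl₂S(s) ⇌ 2 Tl⁺(aq) + S²⁻(aq)
Let s be the solubility of Tl₂S here. The common ion gives [S²⁻] ≈ 1.95×10⁻² mol L⁻¹, and [Tl⁺] = 2s.
Ksp = [Tl⁺]^2[S²⁻] = (2s)^2(1.95×10⁻²)
(2s)^2 = 6.39×10⁻²¹ / (1.95×10⁻²) = 3.28×10⁻¹⁹
s = 2.86×10⁻¹⁰ mol L⁻¹

2.86×10⁻¹⁰ M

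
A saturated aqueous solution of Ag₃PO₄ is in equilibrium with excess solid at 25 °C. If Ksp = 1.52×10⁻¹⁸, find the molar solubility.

1.54×10⁻⁵ M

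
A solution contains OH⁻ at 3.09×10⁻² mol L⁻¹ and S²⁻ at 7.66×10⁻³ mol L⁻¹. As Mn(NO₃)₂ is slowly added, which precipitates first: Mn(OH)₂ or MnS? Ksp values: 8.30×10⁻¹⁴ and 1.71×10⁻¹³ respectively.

Precipitation begins when Q = Ksp.
For Mn(OH)₂: [Mn²⁺] = (Ksp/[OH⁻]^2) = 8.69×10⁻¹¹ mol L⁻¹
For MnS: [Mn²⁺] = (Ksp/[S²⁻]) = 2.23×10⁻¹¹ mol L⁻¹
Since MnS needs less Mn²⁺ to reach saturation, it precipitates first.

MnS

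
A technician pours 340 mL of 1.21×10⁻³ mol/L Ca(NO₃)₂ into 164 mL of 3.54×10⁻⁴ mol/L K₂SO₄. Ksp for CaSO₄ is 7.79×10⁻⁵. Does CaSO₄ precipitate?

No

Total volume after mixing = 340 + 164 = 504 mL.
[Ca²⁺] = (1.21×10⁻³)(340)/504 = 8.16×10⁻⁴ mol/L
[SO₄²⁻] = (3.54×10⁻⁴)(164)/504 = 1.15×10⁻⁴ mol/L
Q = [Ca²⁺][SO₄²⁻] = 9.40×10⁻⁸
Q < Ksp (9.40×10⁻⁸ vs 7.79×10⁻⁵); the solution remains unsaturated and no precipitate forms.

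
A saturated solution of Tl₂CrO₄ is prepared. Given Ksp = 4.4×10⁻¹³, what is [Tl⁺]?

Tl₂CrO₄(s) ⇌ 2 Tl⁺(aq) + CrO₄²⁻(aq)
If s mol/L of Tl₂CrO₄ dissolves, [Tl⁺] = 2s and [CrO₄²⁻] = s.
Ksp = [Tl⁺]^2[CrO₄²⁻] = (2s)^2 · s = 4s^3 = 4.4×10⁻¹³
s = 4.8×10⁻⁵ mol/L
[Tl⁺] = 2s = 9.6×10⁻⁵ mol/L

9.6×10⁻⁵ M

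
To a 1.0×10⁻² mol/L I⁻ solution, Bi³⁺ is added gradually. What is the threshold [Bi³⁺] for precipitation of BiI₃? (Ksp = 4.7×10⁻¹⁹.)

4.7×10⁻¹³ M

Precipitation of each salt begins when its ion product equals Ksp.
BiI₃(s) ⇌ Bi³⁺(aq) + 3 I⁻(aq)
Ksp = [Bi³⁺][I⁻]^3 = [Bi³⁺](1.0×10⁻²)^3
[Bi³⁺] = 4.7×10⁻¹⁹ / (1.0×10⁻²)^3 = 4.7×10⁻¹³
[Bi³⁺] = 4.7×10⁻¹³ mol/L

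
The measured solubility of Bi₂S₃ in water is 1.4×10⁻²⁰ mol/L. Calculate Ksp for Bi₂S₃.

Bi₂S₃(s) ⇌ 2 Bi³⁺(aq) + 3 S²⁻(aq)
With molar solubility s: [Bi³⁺] = 2s, [S²⁻] = 3s.
Ksp = [Bi³⁺]^2[S²⁻]^3 = (2s)^2 · (3s)^3 = 108s^5
Ksp = 108 × (1.4×10⁻²⁰)^5 = 5.8×10⁻⁹⁸

Ksp = 5.8×10⁻⁹⁸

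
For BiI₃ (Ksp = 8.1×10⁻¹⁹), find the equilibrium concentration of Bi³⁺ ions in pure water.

1.3×10⁻⁵ M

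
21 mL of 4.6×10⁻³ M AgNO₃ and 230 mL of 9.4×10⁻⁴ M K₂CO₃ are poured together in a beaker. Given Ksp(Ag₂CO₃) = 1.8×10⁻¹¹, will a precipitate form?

Yes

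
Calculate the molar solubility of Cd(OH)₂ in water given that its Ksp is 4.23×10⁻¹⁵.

1.02×10⁻⁵ M

Cd(OH)₂(s) ⇌ Cd²⁺(aq) + 2 OH⁻(aq)
Call the molar solubility s, so that [Cd²⁺] = s and [OH⁻] = 2s.
Ksp = [Cd²⁺][OH⁻]^2 = s · (2s)^2 = 4s^3
4s^3 = 4.23×10⁻¹⁵  ⇒  s^3 = 1.06×10⁻¹⁵
s = (1.06×10⁻¹⁵)^(1/3) = 1.02×10⁻⁵ mol L⁻¹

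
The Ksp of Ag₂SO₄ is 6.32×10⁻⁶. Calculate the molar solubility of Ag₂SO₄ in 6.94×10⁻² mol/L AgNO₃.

1.31×10⁻³ M

Ag₂SO₄(s) ⇌ 2 Ag⁺(aq) + SO₄²⁻(aq)
Ag⁺ is already present at 6.94×10⁻² mol/L. If s mol/L of Ag₂SO₄ dissolves, [SO₄²⁻] = s while [Ag⁺] ≈ 6.94×10⁻² mol/L.
Ksp = [Ag⁺]^2[SO₄²⁻] = (6.94×10⁻²)^2s
s = 6.32×10⁻⁶ / (6.94×10⁻²)^2 = 1.31×10⁻³
s = 1.31×10⁻³ mol/L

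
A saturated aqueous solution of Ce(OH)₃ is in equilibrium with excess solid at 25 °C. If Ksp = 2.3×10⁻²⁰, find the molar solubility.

Ce(OH)₃(s) ⇌ Ce³⁺(aq) + 3 OH⁻(aq)
If s mol/L of Ce(OH)₃ dissolves, [Ce³⁺] = s and [OH⁻] = 3s.
Ksp = [Ce³⁺][OH⁻]^3 = s · (3s)^3 = 27s^4
27s^4 = 2.3×10⁻²⁰  ⇒  s^4 = 8.5×10⁻²²
s = (8.5×10⁻²²)^(1/4) = 5.4×10⁻⁶ mol L⁻¹

5.4×10⁻⁶ M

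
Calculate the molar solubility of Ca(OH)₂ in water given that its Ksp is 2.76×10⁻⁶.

8.84×10⁻³ M

Ca(OH)₂(s) ⇌ Ca²⁺(aq) + 2 OH⁻(aq)
Call the molar solubility s, so that [Ca²⁺] = s and [OH⁻] = 2s.
Ksp = [Ca²⁺][OH⁻]^2 = s · (2s)^2 = 4s^3
4s^3 = 2.76×10⁻⁶  ⇒  s^3 = 6.90×10⁻⁷
s = 8.84×10⁻³ mol/L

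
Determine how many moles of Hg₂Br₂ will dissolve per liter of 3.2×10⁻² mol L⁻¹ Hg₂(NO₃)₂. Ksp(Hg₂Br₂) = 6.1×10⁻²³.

Hg₂Br₂(s) ⇌ Hg₂²⁺(aq) + 2 Br⁻(aq)
The solution already contains Hg₂²⁺ at 3.2×10⁻² mol L⁻¹. Let s be the molar solubility of Hg₂Br₂.
[Hg₂²⁺] ≈ 3.2×10⁻² mol L⁻¹ (common ion dominates); [Br⁻] = 2s.
Ksp = [Hg₂²⁺][Br⁻]^2 = (3.2×10⁻²)(2s)^2
(2s)^2 = 6.1×10⁻²³ / (3.2×10⁻²) = 1.9×10⁻²¹
s = 2.2×10⁻¹¹ mol L⁻¹

2.2×10⁻¹¹ M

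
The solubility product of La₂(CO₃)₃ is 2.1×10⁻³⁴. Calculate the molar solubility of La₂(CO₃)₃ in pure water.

7.2×10⁻⁸ M

La₂(CO₃)₃(s) ⇌ 2 La³⁺(aq) + 3 CO₃²⁻(aq)
For each mole of La₂(CO₃)₃ that dissolves per liter, [La³⁺] = 2s and [CO₃²⁻] = 3s; let s denote this solubility.
Ksp = [La³⁺]^2[CO₃²⁻]^3 = (2s)^2 · (3s)^3 = 108s^5
108s^5 = 2.1×10⁻³⁴  ⇒  s^5 = 1.9×10⁻³⁶
s = (1.9×10⁻³⁶)^(1/5) = 7.2×10⁻⁸ mol L⁻¹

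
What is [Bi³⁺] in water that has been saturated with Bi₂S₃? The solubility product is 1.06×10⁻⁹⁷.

Bi₂S₃(s) ⇌ 2 Bi³⁺(aq) + 3 S²⁻(aq)
If s mol/L of Bi₂S₃ dissolves, [Bi³⁺] = 2s and [S²⁻] = 3s.
Ksp = [Bi³⁺]^2[S²⁻]^3 = (2s)^2 · (3s)^3 = 108s^5 = 1.06×10⁻⁹⁷
s = 1.58×10⁻²⁰ mol/L
[Bi³⁺] = 2s = 3.16×10⁻²⁰ mol/L

3.16×10⁻²⁰ M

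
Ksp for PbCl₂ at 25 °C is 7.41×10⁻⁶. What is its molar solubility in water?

PbCl₂(s) ⇌ Pb²⁺(aq) + 2 Cl⁻(aq)
Call the molar solubility s, so that [Pb²⁺] = s and [Cl⁻] = 2s.
Ksp = [Pb²⁺][Cl⁻]^2 = s · (2s)^2 = 4s^3
4s^3 = 7.41×10⁻⁶  ⇒  s^3 = 1.85×10⁻⁶
Taking the 3rd root, s = 1.23×10⁻² mol L⁻¹.

1.23×10⁻² M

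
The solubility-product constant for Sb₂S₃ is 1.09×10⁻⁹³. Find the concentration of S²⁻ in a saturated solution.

Sb₂S₃(s) ⇌ 2 Sb³⁺(aq) + 3 S²⁻(aq)
Call the molar solubility s, so that [Sb³⁺] = 2s and [S²⁻] = 3s.
Ksp = [Sb³⁺]^2[S²⁻]^3 = (2s)^2 · (3s)^3 = 108s^5 = 1.09×10⁻⁹³
s = 1.00×10⁻¹⁹ M
[S²⁻] = 3s = 3.01×10⁻¹⁹ M

3.01×10⁻¹⁹ M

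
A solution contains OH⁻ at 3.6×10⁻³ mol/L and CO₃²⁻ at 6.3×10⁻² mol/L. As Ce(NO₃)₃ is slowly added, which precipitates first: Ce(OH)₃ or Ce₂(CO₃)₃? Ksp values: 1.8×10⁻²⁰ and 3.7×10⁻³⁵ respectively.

Each salt precipitates once Q = Ksp for that salt.
For Ce(OH)₃: [Ce³⁺] = (Ksp/[OH⁻]^3) = 3.9×10⁻¹³ mol/L
For Ce₂(CO₃)₃: [Ce³⁺] = (Ksp/[CO₃²⁻]^3)^(1/2) = 3.8×10⁻¹⁶ mol/L
The smaller threshold [Ce³⁺] is reached first, so Ce₂(CO₃)₃ precipitates first.

Ce₂(CO₃)₃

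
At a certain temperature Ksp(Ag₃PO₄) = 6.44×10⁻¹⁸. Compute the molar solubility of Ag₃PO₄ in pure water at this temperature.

Ag₃PO₄(s) ⇌ 3 Ag⁺(aq) + PO₄³⁻(aq)
With molar solubility s: [Ag⁺] = 3s, [PO₄³⁻] = s.
Ksp = [Ag⁺]^3[PO₄³⁻] = (3s)^3 · s = 27s^4
27s^4 = 6.44×10⁻¹⁸  ⇒  s^4 = 2.39×10⁻¹⁹
s = 2.21×10⁻⁵ mol/L

2.21×10⁻⁵ M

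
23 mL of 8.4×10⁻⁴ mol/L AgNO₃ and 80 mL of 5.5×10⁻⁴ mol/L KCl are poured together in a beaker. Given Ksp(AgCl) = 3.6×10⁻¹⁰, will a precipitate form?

The combined volume is 103 mL.
[Ag⁺] = (8.4×10⁻⁴)(23)/103 = 1.9×10⁻⁴ mol/L
[Cl⁻] = (5.5×10⁻⁴)(80)/103 = 4.3×10⁻⁴ mol/L
Q = [Ag⁺][Cl⁻] = 8.0×10⁻⁸
Since Q (8.0×10⁻⁸) exceeds Ksp (3.6×10⁻¹⁰), AgCl will precipitate.

Yes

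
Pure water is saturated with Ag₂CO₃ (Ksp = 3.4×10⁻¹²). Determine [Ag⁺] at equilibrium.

Ag₂CO₃(s) ⇌ 2 Ag⁺(aq) + CO₃²⁻(aq)
Let s be the molar solubility. Then [Ag⁺] = 2s and [CO₃²⁻] = s.
Ksp = [Ag⁺]^2[CO₃²⁻] = (2s)^2 · s = 4s^3 = 3.4×10⁻¹²
s = 9.5×10⁻⁵ M
[Ag⁺] = 2s = 1.9×10⁻⁴ M

1.9×10⁻⁴ M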